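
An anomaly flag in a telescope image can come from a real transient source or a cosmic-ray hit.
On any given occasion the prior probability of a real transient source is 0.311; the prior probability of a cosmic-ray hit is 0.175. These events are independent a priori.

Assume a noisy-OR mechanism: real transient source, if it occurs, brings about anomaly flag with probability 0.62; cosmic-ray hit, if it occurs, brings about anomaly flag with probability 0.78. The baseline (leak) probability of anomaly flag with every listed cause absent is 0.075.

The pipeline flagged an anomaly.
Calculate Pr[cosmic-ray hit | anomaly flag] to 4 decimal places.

Pr[cosmic-ray hit | anomaly flag] ≈ 0.4117

Under noisy-OR, P(anomaly flag | causes) = 1 − (1−0.075)·∏(1−qᵢ) over the active causes.
P(anomaly flag) = 0.075·0.689·0.825 + 0.7965·0.689·0.175 + 0.6485·0.311·0.825 + 0.92267·0.311·0.175 = 0.042632 + 0.096038 + 0.166389 + 0.050216 = 0.355275
The cosmic-ray hit-present share is 0.096038 + 0.050216 = 0.146254.
So P(cosmic-ray hit | anomaly flag) = 0.146254/0.355275 ≈ 0.4117.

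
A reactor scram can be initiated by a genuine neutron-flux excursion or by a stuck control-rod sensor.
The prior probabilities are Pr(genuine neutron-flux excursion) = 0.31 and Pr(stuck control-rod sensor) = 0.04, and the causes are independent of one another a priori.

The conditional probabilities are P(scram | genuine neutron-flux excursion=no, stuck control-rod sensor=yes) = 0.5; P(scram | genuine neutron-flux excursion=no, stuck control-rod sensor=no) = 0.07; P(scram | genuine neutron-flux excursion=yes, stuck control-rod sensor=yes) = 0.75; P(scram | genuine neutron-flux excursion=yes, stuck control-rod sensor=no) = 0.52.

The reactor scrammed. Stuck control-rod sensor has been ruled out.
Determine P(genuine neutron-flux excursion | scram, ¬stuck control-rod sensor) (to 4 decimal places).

P(genuine neutron-flux excursion | scram, ¬stuck control-rod sensor) ≈ 0.7695

P(scram | ¬stuck control-rod sensor) = 0.07·0.69 + 0.52·0.31 = 0.048300 + 0.161200 = 0.209500
Restricting to configurations with genuine neutron-flux excursion present: 0.52·0.31 = 0.161200.
So P(genuine neutron-flux excursion | scram, ¬stuck control-rod sensor) = 0.161200/0.209500 ≈ 0.7695.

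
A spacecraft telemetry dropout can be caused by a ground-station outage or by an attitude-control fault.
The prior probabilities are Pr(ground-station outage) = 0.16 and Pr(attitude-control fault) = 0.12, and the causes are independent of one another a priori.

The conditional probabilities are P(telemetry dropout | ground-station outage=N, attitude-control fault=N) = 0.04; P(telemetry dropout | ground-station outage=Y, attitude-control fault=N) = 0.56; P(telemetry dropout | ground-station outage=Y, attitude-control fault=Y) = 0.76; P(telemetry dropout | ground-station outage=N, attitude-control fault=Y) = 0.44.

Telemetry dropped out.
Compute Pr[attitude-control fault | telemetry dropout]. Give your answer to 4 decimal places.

Pr[attitude-control fault | telemetry dropout] ≈ 0.3522

Weight on attitude-control fault=true, given the evidence: 0.044352 + 0.014592 = 0.058944
The normalizing constant is 0.04*0.84*0.88 + 0.44*0.84*0.12 + 0.56*0.16*0.88 + 0.76*0.16*0.12 = 0.167360
P(attitude-control fault | telemetry dropout) = 0.058944/0.167360 ≈ 0.3522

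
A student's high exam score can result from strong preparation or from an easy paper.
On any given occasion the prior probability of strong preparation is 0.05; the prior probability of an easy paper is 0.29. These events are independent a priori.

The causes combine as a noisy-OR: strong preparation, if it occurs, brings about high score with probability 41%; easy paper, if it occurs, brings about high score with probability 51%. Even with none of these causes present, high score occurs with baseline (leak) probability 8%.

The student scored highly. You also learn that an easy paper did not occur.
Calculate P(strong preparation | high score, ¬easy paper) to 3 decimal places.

Under noisy-OR, P(high score | causes) = 1 − (1−0.08)·∏(1−qᵢ) over the active causes.
By total probability over both values of strong preparation:
  P(high score | ¬easy paper) = 0.08·0.95 + 0.4572·0.05
        = 0.076000 + 0.022860 = 0.098860
Configurations with strong preparation contribute 0.022860, so
  P(strong preparation | high score, ¬easy paper) = 0.022860 / 0.098860 ≈ 0.231

P(strong preparation | high score, ¬easy paper) ≈ 0.231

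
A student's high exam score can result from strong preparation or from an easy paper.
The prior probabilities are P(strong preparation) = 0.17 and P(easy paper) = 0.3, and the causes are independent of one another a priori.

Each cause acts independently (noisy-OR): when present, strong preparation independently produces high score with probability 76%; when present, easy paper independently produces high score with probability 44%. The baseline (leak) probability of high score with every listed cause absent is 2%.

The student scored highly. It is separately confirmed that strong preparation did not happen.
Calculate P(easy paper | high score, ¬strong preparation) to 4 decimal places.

Under noisy-OR, P(high score | causes) = 1 − (1−0.02)·∏(1−qᵢ) over the active causes.
Weight on easy paper=true, given the evidence: 0.4512×0.3 = 0.135360
The normalizing constant is 0.02×0.7 + 0.4512×0.3 = 0.149360
P(easy paper | high score, ¬strong preparation) = 0.135360/0.149360 ≈ 0.9063

P(easy paper | high score, ¬strong preparation) ≈ 0.9063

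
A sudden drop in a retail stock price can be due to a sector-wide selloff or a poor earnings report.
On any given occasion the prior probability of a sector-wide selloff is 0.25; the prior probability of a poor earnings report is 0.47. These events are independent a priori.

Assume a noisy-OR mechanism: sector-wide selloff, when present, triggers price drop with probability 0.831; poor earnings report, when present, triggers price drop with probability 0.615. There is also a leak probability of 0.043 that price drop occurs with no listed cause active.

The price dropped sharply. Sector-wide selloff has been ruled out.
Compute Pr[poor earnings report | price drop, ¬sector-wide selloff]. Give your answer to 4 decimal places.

Pr[poor earnings report | price drop, ¬sector-wide selloff] ≈ 0.9287

Under noisy-OR, P(price drop | causes) = 1 − (1−0.043)·∏(1−qᵢ) over the active causes.
P(price drop | ¬sector-wide selloff) = 0.043×0.53 + 0.631555×0.47 = 0.022790 + 0.296831 = 0.319621
Of this, 0.296831 comes from 0.631555×0.47 (the poor earnings report=true cases).
Hence the posterior is 0.296831/0.319621 ≈ 0.9287.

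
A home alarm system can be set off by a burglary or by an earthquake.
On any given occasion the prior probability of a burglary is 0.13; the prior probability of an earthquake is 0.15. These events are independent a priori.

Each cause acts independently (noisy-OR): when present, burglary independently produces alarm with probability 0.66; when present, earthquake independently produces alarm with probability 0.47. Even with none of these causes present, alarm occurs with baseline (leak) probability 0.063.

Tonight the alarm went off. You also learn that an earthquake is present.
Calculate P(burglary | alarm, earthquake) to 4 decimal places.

Under noisy-OR, P(alarm | causes) = 1 − (1−0.063)·∏(1−qᵢ) over the active causes.
For the numerator, keep only burglary=true terms: 0.831153×0.13 = 0.108050
The normalizing constant is 0.50339×0.87 + 0.831153×0.13 = 0.545999
Posterior = 0.108050 / 0.545999 ≈ 0.1979

P(burglary | alarm, earthquake) ≈ 0.1979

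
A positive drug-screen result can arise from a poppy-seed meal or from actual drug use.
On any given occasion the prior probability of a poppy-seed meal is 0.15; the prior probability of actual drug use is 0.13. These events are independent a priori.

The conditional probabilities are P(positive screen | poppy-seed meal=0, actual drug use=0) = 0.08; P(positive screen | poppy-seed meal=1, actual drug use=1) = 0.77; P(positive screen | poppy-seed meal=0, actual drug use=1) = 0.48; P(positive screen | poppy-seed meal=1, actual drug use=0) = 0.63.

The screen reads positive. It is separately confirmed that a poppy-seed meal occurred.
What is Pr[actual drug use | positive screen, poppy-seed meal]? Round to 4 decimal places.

Numerator (weight on configurations with actual drug use): 0.77×0.13 = 0.100100
Denominator P(positive screen | poppy-seed meal): 0.63×0.87 + 0.77×0.13 = 0.648200
P(actual drug use | positive screen, poppy-seed meal) = 0.100100/0.648200 ≈ 0.1544

Pr[actual drug use | positive screen, poppy-seed meal] ≈ 0.1544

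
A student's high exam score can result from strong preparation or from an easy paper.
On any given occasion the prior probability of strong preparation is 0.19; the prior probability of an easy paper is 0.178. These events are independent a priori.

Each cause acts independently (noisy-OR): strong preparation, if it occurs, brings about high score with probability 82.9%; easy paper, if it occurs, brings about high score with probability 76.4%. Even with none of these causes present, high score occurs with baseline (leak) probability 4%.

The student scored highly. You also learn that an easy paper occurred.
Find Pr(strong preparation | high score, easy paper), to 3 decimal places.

Pr(strong preparation | high score, easy paper) ≈ 0.226

Under noisy-OR, P(high score | causes) = 1 − (1−0.04)·∏(1−qᵢ) over the active causes.
Enumerate both values of strong preparation and weight by the priors:
  P(high score | easy paper) = 0.77344·0.81 + 0.961258·0.19
        = 0.626486 + 0.182639 = 0.809125
Keeping only the strong preparation-present terms gives 0.182639, so
  P(strong preparation | high score, easy paper) = 0.182639 / 0.809125 ≈ 0.226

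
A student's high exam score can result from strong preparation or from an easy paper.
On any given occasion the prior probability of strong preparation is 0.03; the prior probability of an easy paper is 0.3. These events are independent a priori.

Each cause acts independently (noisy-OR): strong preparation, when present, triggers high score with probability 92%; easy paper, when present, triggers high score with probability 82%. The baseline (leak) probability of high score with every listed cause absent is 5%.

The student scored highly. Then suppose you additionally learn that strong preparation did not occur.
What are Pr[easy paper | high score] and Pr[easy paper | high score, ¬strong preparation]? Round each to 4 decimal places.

Pr[easy paper | high score] ≈ 0.8242; Pr[easy paper | high score, ¬strong preparation] ≈ 0.8766

Under noisy-OR, P(high score | causes) = 1 − (1−0.05)·∏(1−qᵢ) over the active causes.
P(high score) = 0.05·0.97·0.7 + 0.829·0.97·0.3 + 0.924·0.03·0.7 + 0.98632·0.03·0.3 = 0.033950 + 0.241239 + 0.019404 + 0.008877 = 0.303470
Of this, 0.250116 comes from 0.241239 + 0.008877 (the easy paper=true cases).
P(easy paper | high score) = 0.250116 / 0.303470 ≈ 0.8242

Now condition on the additional information:
Numerator (weight on configurations with easy paper): 0.829*0.3 = 0.248700
Denominator P(high score | ¬strong preparation): 0.05*0.7 + 0.829*0.3 = 0.283700
Posterior = 0.248700 / 0.283700 ≈ 0.8766
Ruling out strong preparation raises the posterior on easy paper — the flip side of explaining away.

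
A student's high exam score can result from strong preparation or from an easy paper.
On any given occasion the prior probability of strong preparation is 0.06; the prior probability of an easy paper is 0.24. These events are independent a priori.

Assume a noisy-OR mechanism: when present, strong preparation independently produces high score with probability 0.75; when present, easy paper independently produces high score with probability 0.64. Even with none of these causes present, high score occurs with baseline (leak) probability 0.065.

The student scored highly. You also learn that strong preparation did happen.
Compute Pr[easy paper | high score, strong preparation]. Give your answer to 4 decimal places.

Pr[easy paper | high score, strong preparation] ≈ 0.2740

Under noisy-OR, P(high score | causes) = 1 − (1−0.065)·∏(1−qᵢ) over the active causes.
Sum P(high score|·) weighted by the priors over both values of easy paper:
  P(high score | strong preparation) = 0.76625*0.76 + 0.91585*0.24
        = 0.582350 + 0.219804 = 0.802154
The terms with easy paper present sum to 0.219804, so
  P(easy paper | high score, strong preparation) = 0.219804 / 0.802154 ≈ 0.2740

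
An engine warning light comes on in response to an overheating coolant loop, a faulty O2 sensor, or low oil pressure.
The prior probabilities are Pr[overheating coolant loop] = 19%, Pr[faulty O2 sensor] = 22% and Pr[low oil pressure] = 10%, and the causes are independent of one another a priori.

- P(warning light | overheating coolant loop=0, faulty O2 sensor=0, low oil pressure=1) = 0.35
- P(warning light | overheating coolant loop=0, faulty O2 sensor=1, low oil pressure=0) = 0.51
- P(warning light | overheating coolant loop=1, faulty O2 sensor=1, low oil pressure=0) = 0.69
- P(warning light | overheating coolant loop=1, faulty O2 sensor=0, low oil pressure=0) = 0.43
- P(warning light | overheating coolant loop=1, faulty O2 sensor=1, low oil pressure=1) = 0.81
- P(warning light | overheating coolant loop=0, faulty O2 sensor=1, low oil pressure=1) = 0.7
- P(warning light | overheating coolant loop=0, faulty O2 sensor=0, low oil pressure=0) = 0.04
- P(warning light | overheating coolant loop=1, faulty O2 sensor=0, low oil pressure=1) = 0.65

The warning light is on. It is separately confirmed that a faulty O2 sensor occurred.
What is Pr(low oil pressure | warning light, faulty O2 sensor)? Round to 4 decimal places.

For the numerator, keep only low oil pressure=true terms: 0.056700 + 0.015390 = 0.072090
The normalizing constant is 0.51×0.81×0.9 + 0.7×0.81×0.1 + 0.69×0.19×0.9 + 0.81×0.19×0.1 = 0.561870
Posterior = 0.072090 / 0.561870 ≈ 0.1283

Pr(low oil pressure | warning light, faulty O2 sensor) ≈ 0.1283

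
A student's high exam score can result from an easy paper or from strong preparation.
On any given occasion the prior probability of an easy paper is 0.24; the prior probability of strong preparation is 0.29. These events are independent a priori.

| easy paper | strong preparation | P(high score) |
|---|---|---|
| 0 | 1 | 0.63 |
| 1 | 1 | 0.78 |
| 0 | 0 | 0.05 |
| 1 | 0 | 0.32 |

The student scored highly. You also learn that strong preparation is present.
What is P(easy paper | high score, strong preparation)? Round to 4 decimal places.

By total probability over both values of easy paper:
  P(high score | strong preparation) = 0.63×0.76 + 0.78×0.24
        = 0.478800 + 0.187200 = 0.666000
The terms with easy paper present sum to 0.187200, so
  P(easy paper | high score, strong preparation) = 0.187200 / 0.666000 ≈ 0.2811

P(easy paper | high score, strong preparation) ≈ 0.2811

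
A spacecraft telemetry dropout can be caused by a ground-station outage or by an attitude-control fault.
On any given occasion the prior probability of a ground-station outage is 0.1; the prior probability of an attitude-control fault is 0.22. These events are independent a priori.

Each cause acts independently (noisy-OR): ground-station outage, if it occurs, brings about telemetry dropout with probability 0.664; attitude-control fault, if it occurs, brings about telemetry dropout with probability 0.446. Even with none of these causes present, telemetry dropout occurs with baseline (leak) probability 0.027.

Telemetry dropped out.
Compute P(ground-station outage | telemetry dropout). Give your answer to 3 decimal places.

Under noisy-OR, P(telemetry dropout | causes) = 1 − (1−0.027)·∏(1−qᵢ) over the active causes.
Sum P(telemetry dropout|·) weighted by the priors over the 4 (ground-station outage, attitude-control fault) configurations:
  P(telemetry dropout) = 0.027*0.9*0.78 + 0.460958*0.9*0.22 + 0.673072*0.1*0.78 + 0.818882*0.1*0.22
        = 0.018954 + 0.091270 + 0.052500 + 0.018015 = 0.180739
Configurations with ground-station outage contribute 0.070515, so
  P(ground-station outage | telemetry dropout) = 0.070515 / 0.180739 ≈ 0.390

P(ground-station outage | telemetry dropout) ≈ 0.390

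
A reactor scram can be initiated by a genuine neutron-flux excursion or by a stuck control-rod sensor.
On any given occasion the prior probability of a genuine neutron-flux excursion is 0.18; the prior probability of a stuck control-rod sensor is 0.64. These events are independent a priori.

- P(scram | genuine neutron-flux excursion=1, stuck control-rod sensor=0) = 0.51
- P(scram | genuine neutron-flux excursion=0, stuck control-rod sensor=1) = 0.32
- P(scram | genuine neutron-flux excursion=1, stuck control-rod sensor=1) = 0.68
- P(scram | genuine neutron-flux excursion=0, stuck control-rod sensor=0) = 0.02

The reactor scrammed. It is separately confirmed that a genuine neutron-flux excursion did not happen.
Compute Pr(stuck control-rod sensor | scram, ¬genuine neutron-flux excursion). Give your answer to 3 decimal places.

Pr(stuck control-rod sensor | scram, ¬genuine neutron-flux excursion) ≈ 0.966

P(scram | ¬genuine neutron-flux excursion) = 0.02*0.36 + 0.32*0.64 = 0.007200 + 0.204800 = 0.212000
Restricting to configurations with stuck control-rod sensor present: 0.32*0.64 = 0.204800.
P(stuck control-rod sensor | scram, ¬genuine neutron-flux excursion) = 0.204800 / 0.212000 ≈ 0.966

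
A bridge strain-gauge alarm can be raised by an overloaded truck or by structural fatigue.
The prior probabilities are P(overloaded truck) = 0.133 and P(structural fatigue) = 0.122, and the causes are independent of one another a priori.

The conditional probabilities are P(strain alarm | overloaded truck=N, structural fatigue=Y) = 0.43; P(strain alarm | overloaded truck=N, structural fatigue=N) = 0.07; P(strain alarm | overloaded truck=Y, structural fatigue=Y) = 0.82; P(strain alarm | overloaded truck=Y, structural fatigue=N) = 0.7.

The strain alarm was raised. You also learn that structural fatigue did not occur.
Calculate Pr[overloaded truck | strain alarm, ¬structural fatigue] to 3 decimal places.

By total probability over both values of overloaded truck:
  P(strain alarm | ¬structural fatigue) = 0.07×0.867 + 0.7×0.133
        = 0.060690 + 0.093100 = 0.153790
Configurations with overloaded truck contribute 0.093100, so
  P(overloaded truck | strain alarm, ¬structural fatigue) = 0.093100 / 0.153790 ≈ 0.605

Pr[overloaded truck | strain alarm, ¬structural fatigue] ≈ 0.605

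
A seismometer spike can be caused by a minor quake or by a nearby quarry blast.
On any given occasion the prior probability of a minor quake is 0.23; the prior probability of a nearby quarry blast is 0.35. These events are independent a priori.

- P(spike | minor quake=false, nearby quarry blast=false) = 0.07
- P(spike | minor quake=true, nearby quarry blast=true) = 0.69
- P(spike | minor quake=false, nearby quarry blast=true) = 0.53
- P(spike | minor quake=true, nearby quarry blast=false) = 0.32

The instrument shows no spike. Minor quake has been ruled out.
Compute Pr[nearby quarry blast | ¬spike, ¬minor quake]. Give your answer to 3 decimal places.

For the numerator, keep only nearby quarry blast=true terms: 0.47·0.35 = 0.164500
Denominator P(¬spike | ¬minor quake): 0.93·0.65 + 0.47·0.35 = 0.769000
Posterior = 0.164500 / 0.769000 ≈ 0.214

Pr[nearby quarry blast | ¬spike, ¬minor quake] ≈ 0.214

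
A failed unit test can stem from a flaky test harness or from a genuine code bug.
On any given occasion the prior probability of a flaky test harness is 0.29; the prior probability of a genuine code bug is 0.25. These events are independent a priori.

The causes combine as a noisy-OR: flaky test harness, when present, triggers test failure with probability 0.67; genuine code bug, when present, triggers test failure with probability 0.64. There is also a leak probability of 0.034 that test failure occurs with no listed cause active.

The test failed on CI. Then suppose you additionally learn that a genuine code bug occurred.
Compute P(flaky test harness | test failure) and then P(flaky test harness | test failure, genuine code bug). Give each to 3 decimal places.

P(flaky test harness | test failure) ≈ 0.613; P(flaky test harness | test failure, genuine code bug) ≈ 0.357

Under noisy-OR, P(test failure | causes) = 1 − (1−0.034)·∏(1−qᵢ) over the active causes.
P(test failure) = 0.034·0.71·0.75 + 0.65224·0.71·0.25 + 0.68122·0.29·0.75 + 0.885239·0.29·0.25 = 0.018105 + 0.115773 + 0.148165 + 0.064180 = 0.346223
Restricting to configurations with flaky test harness present: 0.148165 + 0.064180 = 0.212345.
P(flaky test harness | test failure) = 0.212345 / 0.346223 ≈ 0.613

With the extra evidence:
Enumerate both values of flaky test harness and weight by the priors:
  P(test failure | genuine code bug) = 0.65224*0.71 + 0.885239*0.29
        = 0.463090 + 0.256719 = 0.719809
Configurations with flaky test harness contribute 0.256719, so
  P(flaky test harness | test failure, genuine code bug) = 0.256719 / 0.719809 ≈ 0.357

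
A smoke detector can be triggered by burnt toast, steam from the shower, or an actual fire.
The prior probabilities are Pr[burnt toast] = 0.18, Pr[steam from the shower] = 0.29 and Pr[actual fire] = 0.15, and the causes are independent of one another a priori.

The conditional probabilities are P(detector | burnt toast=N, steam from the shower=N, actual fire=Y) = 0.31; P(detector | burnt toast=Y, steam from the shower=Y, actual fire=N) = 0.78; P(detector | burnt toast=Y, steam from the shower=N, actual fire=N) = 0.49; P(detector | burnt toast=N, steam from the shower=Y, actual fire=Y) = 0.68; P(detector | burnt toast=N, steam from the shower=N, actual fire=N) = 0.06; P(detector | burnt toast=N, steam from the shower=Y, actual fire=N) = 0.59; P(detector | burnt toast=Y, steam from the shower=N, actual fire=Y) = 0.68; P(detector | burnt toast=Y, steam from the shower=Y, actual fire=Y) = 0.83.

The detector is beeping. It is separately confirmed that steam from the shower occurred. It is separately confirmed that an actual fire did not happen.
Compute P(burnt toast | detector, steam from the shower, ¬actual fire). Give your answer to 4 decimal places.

P(burnt toast | detector, steam from the shower, ¬actual fire) ≈ 0.2249

By total probability over both values of burnt toast:
  P(detector | steam from the shower, ¬actual fire) = 0.59*0.82 + 0.78*0.18
        = 0.483800 + 0.140400 = 0.624200
Configurations with burnt toast contribute 0.140400, so
  P(burnt toast | detector, steam from the shower, ¬actual fire) = 0.140400 / 0.624200 ≈ 0.2249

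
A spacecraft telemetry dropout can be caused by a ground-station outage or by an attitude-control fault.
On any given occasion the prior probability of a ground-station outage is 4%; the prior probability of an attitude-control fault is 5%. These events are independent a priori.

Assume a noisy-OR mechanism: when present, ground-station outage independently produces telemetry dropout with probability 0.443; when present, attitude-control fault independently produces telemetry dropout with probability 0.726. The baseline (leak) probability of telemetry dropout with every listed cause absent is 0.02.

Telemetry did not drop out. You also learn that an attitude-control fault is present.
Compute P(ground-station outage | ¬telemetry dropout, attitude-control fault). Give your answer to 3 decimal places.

P(ground-station outage | ¬telemetry dropout, attitude-control fault) ≈ 0.023

Under noisy-OR, P(telemetry dropout | causes) = 1 − (1−0.02)·∏(1−qᵢ) over the active causes.
Sum P(¬telemetry dropout|·) weighted by the priors over both values of ground-station outage:
  P(¬telemetry dropout | attitude-control fault) = 0.26852*0.96 + 0.149566*0.04
        = 0.257779 + 0.005983 = 0.263762
The terms with ground-station outage present sum to 0.005983, so
  P(ground-station outage | ¬telemetry dropout, attitude-control fault) = 0.005983 / 0.263762 ≈ 0.023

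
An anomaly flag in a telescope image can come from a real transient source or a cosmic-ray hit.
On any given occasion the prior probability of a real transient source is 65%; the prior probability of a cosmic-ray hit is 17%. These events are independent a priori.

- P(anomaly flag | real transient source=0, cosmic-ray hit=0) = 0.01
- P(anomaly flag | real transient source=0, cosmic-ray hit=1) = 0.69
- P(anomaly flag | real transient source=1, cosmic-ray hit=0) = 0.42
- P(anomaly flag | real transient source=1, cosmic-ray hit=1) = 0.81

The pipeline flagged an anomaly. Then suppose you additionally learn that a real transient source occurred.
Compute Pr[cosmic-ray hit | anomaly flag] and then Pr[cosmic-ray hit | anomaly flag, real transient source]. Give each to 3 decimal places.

Pr[cosmic-ray hit | anomaly flag] ≈ 0.363; Pr[cosmic-ray hit | anomaly flag, real transient source] ≈ 0.283

For the numerator, keep only cosmic-ray hit=true terms: 0.041055 + 0.089505 = 0.130560
Denominator P(anomaly flag): 0.01·0.35·0.83 + 0.69·0.35·0.17 + 0.42·0.65·0.83 + 0.81·0.65·0.17 = 0.360055
P(cosmic-ray hit | anomaly flag) = 0.130560/0.360055 ≈ 0.363

With the extra evidence:
Enumerate both values of cosmic-ray hit and weight by the priors:
  P(anomaly flag | real transient source) = 0.42·0.83 + 0.81·0.17
        = 0.348600 + 0.137700 = 0.486300
The terms with cosmic-ray hit present sum to 0.137700, so
  P(cosmic-ray hit | anomaly flag, real transient source) = 0.137700 / 0.486300 ≈ 0.283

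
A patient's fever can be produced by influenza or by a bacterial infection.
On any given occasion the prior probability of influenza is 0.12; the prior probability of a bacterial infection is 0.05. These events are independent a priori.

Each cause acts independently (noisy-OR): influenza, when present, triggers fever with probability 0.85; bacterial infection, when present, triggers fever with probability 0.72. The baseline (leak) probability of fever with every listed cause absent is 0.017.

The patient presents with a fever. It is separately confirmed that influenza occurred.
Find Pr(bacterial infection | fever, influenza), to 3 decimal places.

Pr(bacterial infection | fever, influenza) ≈ 0.056

Under noisy-OR, P(fever | causes) = 1 − (1−0.017)·∏(1−qᵢ) over the active causes.
Sum P(fever|·) weighted by the priors over both values of bacterial infection:
  P(fever | influenza) = 0.85255*0.95 + 0.958714*0.05
        = 0.809922 + 0.047936 = 0.857858
Configurations with bacterial infection contribute 0.047936, so
  P(bacterial infection | fever, influenza) = 0.047936 / 0.857858 ≈ 0.056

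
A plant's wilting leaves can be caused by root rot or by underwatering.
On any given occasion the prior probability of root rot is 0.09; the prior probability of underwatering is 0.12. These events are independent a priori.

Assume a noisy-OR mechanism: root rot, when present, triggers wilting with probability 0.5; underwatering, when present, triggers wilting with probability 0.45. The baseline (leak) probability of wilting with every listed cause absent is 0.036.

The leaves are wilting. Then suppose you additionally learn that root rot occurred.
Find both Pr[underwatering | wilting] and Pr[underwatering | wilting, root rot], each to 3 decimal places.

Pr[underwatering | wilting] ≈ 0.459; Pr[underwatering | wilting, root rot] ≈ 0.162

Under noisy-OR, P(wilting | causes) = 1 − (1−0.036)·∏(1−qᵢ) over the active causes.
Enumerate the 4 (root rot, underwatering) configurations and weight by the priors:
  P(wilting) = 0.036·0.91·0.88 + 0.4698·0.91·0.12 + 0.518·0.09·0.88 + 0.7349·0.09·0.12
        = 0.028829 + 0.051302 + 0.041026 + 0.007937 = 0.129094
The terms with underwatering present sum to 0.059239, so
  P(underwatering | wilting) = 0.059239 / 0.129094 ≈ 0.459

With the extra evidence:
P(wilting | root rot) = 0.518·0.88 + 0.7349·0.12 = 0.455840 + 0.088188 = 0.544028
Restricting to configurations with underwatering present: 0.7349·0.12 = 0.088188.
P(underwatering | wilting, root rot) = 0.088188 / 0.544028 ≈ 0.162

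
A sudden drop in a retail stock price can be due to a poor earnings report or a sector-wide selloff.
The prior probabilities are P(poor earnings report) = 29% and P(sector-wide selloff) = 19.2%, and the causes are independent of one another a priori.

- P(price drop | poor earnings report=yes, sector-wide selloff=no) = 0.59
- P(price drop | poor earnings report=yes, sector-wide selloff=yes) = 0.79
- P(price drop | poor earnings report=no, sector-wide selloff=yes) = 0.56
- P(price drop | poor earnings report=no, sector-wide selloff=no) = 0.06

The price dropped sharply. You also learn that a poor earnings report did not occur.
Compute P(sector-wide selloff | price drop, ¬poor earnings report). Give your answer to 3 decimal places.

P(sector-wide selloff | price drop, ¬poor earnings report) ≈ 0.689

Weight on sector-wide selloff=true, given the evidence: 0.56·0.192 = 0.107520
Normalizer over all consistent configurations: 0.06·0.808 + 0.56·0.192 = 0.156000
P(sector-wide selloff | price drop, ¬poor earnings report) = 0.107520/0.156000 ≈ 0.689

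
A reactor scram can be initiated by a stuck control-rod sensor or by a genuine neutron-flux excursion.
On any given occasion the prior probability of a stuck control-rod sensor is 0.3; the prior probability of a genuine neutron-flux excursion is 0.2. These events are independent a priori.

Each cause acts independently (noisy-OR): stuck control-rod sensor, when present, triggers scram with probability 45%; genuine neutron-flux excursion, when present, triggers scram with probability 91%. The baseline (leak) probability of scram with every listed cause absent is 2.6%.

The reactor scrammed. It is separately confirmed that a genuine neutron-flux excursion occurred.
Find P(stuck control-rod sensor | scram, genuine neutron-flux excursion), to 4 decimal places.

P(stuck control-rod sensor | scram, genuine neutron-flux excursion) ≈ 0.3090

Under noisy-OR, P(scram | causes) = 1 − (1−0.026)·∏(1−qᵢ) over the active causes.
For the numerator, keep only stuck control-rod sensor=true terms: 0.951787·0.3 = 0.285536
Normalizer over all consistent configurations: 0.91234·0.7 + 0.951787·0.3 = 0.924174
Posterior = 0.285536 / 0.924174 ≈ 0.3090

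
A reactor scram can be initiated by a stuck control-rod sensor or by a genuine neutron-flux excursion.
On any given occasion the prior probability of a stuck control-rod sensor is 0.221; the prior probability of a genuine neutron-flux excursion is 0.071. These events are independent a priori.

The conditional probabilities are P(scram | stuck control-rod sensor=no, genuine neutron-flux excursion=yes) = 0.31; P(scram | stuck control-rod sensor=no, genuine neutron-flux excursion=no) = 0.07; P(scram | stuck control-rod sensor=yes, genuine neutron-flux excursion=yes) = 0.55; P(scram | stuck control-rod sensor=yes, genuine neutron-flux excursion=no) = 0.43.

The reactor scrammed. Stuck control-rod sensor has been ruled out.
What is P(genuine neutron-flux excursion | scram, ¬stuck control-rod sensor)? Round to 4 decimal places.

P(genuine neutron-flux excursion | scram, ¬stuck control-rod sensor) ≈ 0.2529

Enumerate both values of genuine neutron-flux excursion and weight by the priors:
  P(scram | ¬stuck control-rod sensor) = 0.07·0.929 + 0.31·0.071
        = 0.065030 + 0.022010 = 0.087040
Keeping only the genuine neutron-flux excursion-present terms gives 0.022010, so
  P(genuine neutron-flux excursion | scram, ¬stuck control-rod sensor) = 0.022010 / 0.087040 ≈ 0.2529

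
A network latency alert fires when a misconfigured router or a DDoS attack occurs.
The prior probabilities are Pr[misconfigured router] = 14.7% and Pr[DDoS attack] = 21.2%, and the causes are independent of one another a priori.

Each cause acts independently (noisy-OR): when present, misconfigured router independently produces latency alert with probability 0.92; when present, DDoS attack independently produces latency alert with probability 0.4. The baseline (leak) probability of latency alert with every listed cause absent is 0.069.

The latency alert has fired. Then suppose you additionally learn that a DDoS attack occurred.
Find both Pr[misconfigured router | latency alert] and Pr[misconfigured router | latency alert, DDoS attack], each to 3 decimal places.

Pr[misconfigured router | latency alert] ≈ 0.520; Pr[misconfigured router | latency alert, DDoS attack] ≈ 0.272

Under noisy-OR, P(latency alert | causes) = 1 − (1−0.069)·∏(1−qᵢ) over the active causes.
By total probability over the 4 (misconfigured router, DDoS attack) configurations:
  P(latency alert) = 0.069*0.853*0.788 + 0.4414*0.853*0.212 + 0.92552*0.147*0.788 + 0.955312*0.147*0.212
        = 0.046379 + 0.079821 + 0.107209 + 0.029771 = 0.263180
Keeping only the misconfigured router-present terms gives 0.136980, so
  P(misconfigured router | latency alert) = 0.136980 / 0.263180 ≈ 0.520

Now condition on the additional information:
Enumerate both values of misconfigured router and weight by the priors:
  P(latency alert | DDoS attack) = 0.4414·0.853 + 0.955312·0.147
        = 0.376514 + 0.140431 = 0.516945
The terms with misconfigured router present sum to 0.140431, so
  P(misconfigured router | latency alert, DDoS attack) = 0.140431 / 0.516945 ≈ 0.272
— DDoS attack explains away the evidence for misconfigured router.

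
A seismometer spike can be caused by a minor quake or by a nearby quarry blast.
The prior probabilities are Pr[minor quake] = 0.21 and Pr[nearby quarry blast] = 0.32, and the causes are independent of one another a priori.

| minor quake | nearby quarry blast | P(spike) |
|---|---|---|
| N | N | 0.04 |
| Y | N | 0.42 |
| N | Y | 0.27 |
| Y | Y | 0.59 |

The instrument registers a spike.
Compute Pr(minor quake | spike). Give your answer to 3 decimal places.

Pr(minor quake | spike) ≈ 0.526

Weight on minor quake=true, given the evidence: 0.059976 + 0.039648 = 0.099624
Denominator P(spike): 0.04×0.79×0.68 + 0.27×0.79×0.32 + 0.42×0.21×0.68 + 0.59×0.21×0.32 = 0.189368
P(minor quake | spike) = 0.099624/0.189368 ≈ 0.526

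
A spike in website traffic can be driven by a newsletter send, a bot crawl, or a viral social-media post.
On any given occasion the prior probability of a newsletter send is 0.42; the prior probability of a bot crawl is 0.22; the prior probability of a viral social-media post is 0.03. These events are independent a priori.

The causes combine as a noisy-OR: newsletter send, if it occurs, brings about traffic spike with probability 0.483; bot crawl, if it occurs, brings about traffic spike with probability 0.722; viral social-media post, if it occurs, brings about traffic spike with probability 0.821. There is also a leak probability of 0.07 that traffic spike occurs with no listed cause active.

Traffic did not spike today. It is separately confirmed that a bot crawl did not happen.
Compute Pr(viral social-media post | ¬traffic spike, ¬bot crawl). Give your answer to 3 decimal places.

Under noisy-OR, P(traffic spike | causes) = 1 − (1−0.07)·∏(1−qᵢ) over the active causes.
P(¬traffic spike | ¬bot crawl) = 0.93×0.58×0.97 + 0.16647×0.58×0.03 + 0.48081×0.42×0.97 + 0.086065×0.42×0.03 = 0.523218 + 0.002897 + 0.195882 + 0.001084 = 0.723081
Restricting to configurations with viral social-media post present: 0.002897 + 0.001084 = 0.003981.
So P(viral social-media post | ¬traffic spike, ¬bot crawl) = 0.003981/0.723081 ≈ 0.006.

Pr(viral social-media post | ¬traffic spike, ¬bot crawl) ≈ 0.006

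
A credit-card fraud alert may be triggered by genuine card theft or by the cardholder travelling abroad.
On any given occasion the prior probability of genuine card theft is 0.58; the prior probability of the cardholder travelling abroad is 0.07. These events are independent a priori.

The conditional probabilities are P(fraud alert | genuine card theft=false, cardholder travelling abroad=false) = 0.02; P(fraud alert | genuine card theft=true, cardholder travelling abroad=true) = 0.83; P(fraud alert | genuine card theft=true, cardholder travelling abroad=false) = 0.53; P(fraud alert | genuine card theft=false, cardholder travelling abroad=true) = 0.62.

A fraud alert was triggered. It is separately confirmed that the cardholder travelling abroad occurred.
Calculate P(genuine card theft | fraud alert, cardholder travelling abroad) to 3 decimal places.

P(genuine card theft | fraud alert, cardholder travelling abroad) ≈ 0.649

Numerator (weight on configurations with genuine card theft): 0.83*0.58 = 0.481400
Denominator P(fraud alert | cardholder travelling abroad): 0.62*0.42 + 0.83*0.58 = 0.741800
P(genuine card theft | fraud alert, cardholder travelling abroad) = 0.481400/0.741800 ≈ 0.649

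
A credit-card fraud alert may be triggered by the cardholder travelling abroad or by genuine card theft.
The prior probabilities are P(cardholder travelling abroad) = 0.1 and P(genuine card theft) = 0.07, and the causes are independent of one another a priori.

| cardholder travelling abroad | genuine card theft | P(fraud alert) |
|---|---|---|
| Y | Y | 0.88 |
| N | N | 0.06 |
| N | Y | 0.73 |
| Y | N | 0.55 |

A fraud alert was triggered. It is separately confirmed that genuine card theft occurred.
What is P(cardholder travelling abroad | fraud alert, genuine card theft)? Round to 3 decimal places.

Numerator (weight on configurations with cardholder travelling abroad): 0.88×0.1 = 0.088000
Normalizer over all consistent configurations: 0.73×0.9 + 0.88×0.1 = 0.745000
Posterior = 0.088000 / 0.745000 ≈ 0.118

P(cardholder travelling abroad | fraud alert, genuine card theft) ≈ 0.118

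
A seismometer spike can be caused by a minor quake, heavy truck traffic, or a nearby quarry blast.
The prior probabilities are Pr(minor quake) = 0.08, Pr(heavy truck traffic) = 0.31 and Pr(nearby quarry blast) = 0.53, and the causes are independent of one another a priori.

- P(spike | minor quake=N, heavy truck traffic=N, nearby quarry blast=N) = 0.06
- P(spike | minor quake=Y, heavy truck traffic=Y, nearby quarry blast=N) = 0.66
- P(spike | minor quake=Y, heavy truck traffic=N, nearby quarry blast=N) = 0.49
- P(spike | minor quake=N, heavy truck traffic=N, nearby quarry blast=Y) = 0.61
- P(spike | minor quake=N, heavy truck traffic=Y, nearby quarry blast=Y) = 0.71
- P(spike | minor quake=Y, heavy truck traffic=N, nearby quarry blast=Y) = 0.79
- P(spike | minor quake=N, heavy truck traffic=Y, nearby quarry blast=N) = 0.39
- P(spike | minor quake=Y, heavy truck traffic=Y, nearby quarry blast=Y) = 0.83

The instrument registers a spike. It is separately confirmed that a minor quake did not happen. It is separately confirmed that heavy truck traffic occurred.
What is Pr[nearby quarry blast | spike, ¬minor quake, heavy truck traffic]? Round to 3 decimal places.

Pr[nearby quarry blast | spike, ¬minor quake, heavy truck traffic] ≈ 0.672

P(spike | ¬minor quake, heavy truck traffic) = 0.39·0.47 + 0.71·0.53 = 0.183300 + 0.376300 = 0.559600
Restricting to configurations with nearby quarry blast present: 0.71·0.53 = 0.376300.
Hence the posterior is 0.376300/0.559600 ≈ 0.672.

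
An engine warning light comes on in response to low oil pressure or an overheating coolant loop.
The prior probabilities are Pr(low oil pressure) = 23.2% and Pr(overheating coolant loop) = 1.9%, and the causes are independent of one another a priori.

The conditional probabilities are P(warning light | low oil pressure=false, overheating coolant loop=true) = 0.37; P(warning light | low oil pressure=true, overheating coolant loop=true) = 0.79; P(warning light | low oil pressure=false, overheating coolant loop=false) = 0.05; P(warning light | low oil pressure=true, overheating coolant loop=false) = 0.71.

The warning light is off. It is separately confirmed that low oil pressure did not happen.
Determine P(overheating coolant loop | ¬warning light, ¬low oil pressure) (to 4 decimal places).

P(overheating coolant loop | ¬warning light, ¬low oil pressure) ≈ 0.0127

Enumerate both values of overheating coolant loop and weight by the priors:
  P(¬warning light | ¬low oil pressure) = 0.95*0.981 + 0.63*0.019
        = 0.931950 + 0.011970 = 0.943920
Configurations with overheating coolant loop contribute 0.011970, so
  P(overheating coolant loop | ¬warning light, ¬low oil pressure) = 0.011970 / 0.943920 ≈ 0.0127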